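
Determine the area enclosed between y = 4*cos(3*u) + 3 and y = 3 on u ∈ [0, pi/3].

8/3

The difference (4*cos(3*u) + 3) - (3) = 4*cos(3*u) changes sign at u = pi/6 inside [0, pi/3], so split the integral there.
∫[0,pi/6] (4*cos(3*u)) du = 4/3.
∫[pi/6,pi/3] (4*cos(3*u)) du = -4/3; the area of that piece is 4/3.
Total area = 4/3 + 4/3 = 8/3.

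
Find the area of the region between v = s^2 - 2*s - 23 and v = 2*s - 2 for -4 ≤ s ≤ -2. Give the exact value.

The difference (s^2 - 2*s - 23) - (2*s - 2) = s^2 - 4*s - 21 changes sign at s = -3 inside [-4, -2], so split the integral there.
∫[-4,-3] (s^2 - 4*s - 21) ds = 16/3.
∫[-3,-2] (s^2 - 4*s - 21) ds = -14/3; the area of that piece is 14/3.
Total area = 16/3 + 14/3 = 10.

10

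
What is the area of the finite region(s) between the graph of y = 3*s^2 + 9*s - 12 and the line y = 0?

125/2

The curve meets the s-axis where 3*s^2 + 9*s - 12 = 0, i.e. 3*(s - 1)*(s + 4) = 0, at s = -4, 1.
On [-4, 1] the curve lies below the axis; ∫[-4,1] (3*s^2 + 9*s - 12) ds = -125/2, giving area 125/2.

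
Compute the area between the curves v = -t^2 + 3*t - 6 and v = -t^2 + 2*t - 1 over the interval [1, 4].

On [1, 4], (-t^2 + 3*t - 6) - (-t^2 + 2*t - 1) = t - 5 is ≤ 0 throughout, so the area is a single integral of |t - 5|.
∫[1,4] (t - 5) dt = -15/2; the area of that piece is 15/2.

15/2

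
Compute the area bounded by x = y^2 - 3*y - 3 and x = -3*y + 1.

32/3

Both boundary curves give x as a function of y, so integrate with respect to y. Setting them equal: y^2 - 4 = 0, i.e. (y - 2)*(y + 2) = 0, so they meet at y = -2, 2.
For y in [-2, 2], x = y^2 - 3*y - 3 is on the left; area = ∫[-2,2] (-(y^2 - 4)) dy = 32/3.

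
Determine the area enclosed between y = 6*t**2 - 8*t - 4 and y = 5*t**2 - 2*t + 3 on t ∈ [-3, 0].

The difference (6*t**2 - 8*t - 4) - (5*t**2 - 2*t + 3) = t**2 - 6*t - 7 changes sign at t = -1 inside [-3, 0], so split the integral there.
∫[-3,-1] (t**2 - 6*t - 7) dt = 56/3.
∫[-1,0] (t**2 - 6*t - 7) dt = -11/3; the area of that piece is 11/3.
Total area = 56/3 + 11/3 = 67/3.

67/3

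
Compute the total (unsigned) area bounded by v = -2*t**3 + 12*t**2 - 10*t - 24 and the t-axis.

131/2

The curve meets the t-axis where -2*t**3 + 12*t**2 - 10*t - 24 = 0, i.e. -2*(t - 4)*(t - 3)*(t + 1) = 0, at t = -1, 3, 4.
On [-1, 3] the curve lies below the axis; ∫[-1,3] (-2*t**3 + 12*t**2 - 10*t - 24) dt = -64, giving area 64.
On [3, 4] the curve lies above the axis; ∫[3,4] (-2*t**3 + 12*t**2 - 10*t - 24) dt = 3/2, giving area 3/2.
Total area = 64 + 3/2 = 131/2.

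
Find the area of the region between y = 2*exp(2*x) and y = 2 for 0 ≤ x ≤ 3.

On [0, 3], (2*exp(2*x)) - (2) = 2*exp(2*x) - 2 is ≥ 0 throughout, so the area is a single integral of |2*exp(2*x) - 2|.
∫[0,3] (2*exp(2*x) - 2) dx = -7 + exp(6).

-7 + exp(6)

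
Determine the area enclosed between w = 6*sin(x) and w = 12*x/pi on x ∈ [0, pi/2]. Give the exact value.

6 - 3*pi/2

On [0, pi/2], (6*sin(x)) - (12*x/pi) = -12*x/pi + 6*sin(x) is ≥ 0 throughout, so the area is a single integral of |-12*x/pi + 6*sin(x)|.
∫[0,pi/2] (-12*x/pi + 6*sin(x)) dx = 6 - 3*pi/2.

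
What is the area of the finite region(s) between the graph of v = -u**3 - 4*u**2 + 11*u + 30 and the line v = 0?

863/6

The curve meets the u-axis where -u**3 - 4*u**2 + 11*u + 30 = 0, i.e. -(u - 3)*(u + 2)*(u + 5) = 0, at u = -5, -2, 3.
On [-5, -2] the curve lies below the axis; ∫[-5,-2] (-u**3 - 4*u**2 + 11*u + 30) du = -117/4, giving area 117/4.
On [-2, 3] the curve lies above the axis; ∫[-2,3] (-u**3 - 4*u**2 + 11*u + 30) du = 1375/12, giving area 1375/12.
Total area = 117/4 + 1375/12 = 863/6.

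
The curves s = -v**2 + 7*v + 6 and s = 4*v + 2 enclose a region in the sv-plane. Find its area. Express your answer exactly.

125/6

Both boundary curves give s as a function of v, so integrate with respect to v. Setting them equal: -v**2 + 3*v + 4 = 0, i.e. -(v - 4)*(v + 1) = 0, so they meet at v = -1, 4.
For v in [-1, 4], s = -v**2 + 7*v + 6 is on the right; area = ∫[-1,4] (-v**2 + 3*v + 4) dv = 125/6.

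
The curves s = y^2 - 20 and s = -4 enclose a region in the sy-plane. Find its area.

Both boundary curves give s as a function of y, so integrate with respect to y. Setting them equal: y^2 - 16 = 0, i.e. (y - 4)*(y + 4) = 0, so they meet at y = -4, 4.
For y in [-4, 4], s = y^2 - 20 is on the left; area = ∫[-4,4] (-(y^2 - 16)) dy = 256/3.

256/3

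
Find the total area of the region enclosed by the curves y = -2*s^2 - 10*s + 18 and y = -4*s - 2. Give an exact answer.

343/3

Set the curves equal: -2*s^2 - 10*s + 18 = -4*s - 2, so -2*s^2 - 6*s + 20 = 0, which factors as -2*(s - 2)*(s + 5) = 0. The curves meet at s = -5, 2.
On [-5, 2], y = -2*s^2 - 10*s + 18 is on top; that piece has area ∫[-5,2] (-2*s^2 - 6*s + 20) ds = 343/3.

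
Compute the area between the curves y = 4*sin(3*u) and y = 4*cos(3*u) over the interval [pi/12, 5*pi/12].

8*sqrt(2)/3

On [pi/12, 5*pi/12], (4*sin(3*u)) - (4*cos(3*u)) = 4*sin(3*u) - 4*cos(3*u) is ≥ 0 throughout, so the area is a single integral of |4*sin(3*u) - 4*cos(3*u)|.
∫[pi/12,5*pi/12] (4*sin(3*u) - 4*cos(3*u)) du = 8*sqrt(2)/3.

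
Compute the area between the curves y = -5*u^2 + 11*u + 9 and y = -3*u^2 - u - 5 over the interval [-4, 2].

The difference (-5*u^2 + 11*u + 9) - (-3*u^2 - u - 5) = -2*u^2 + 12*u + 14 changes sign at u = -1 inside [-4, 2], so split the integral there.
∫[-4,-1] (-2*u^2 + 12*u + 14) du = -90; the area of that piece is 90.
∫[-1,2] (-2*u^2 + 12*u + 14) du = 54.
Total area = 90 + 54 = 144.

144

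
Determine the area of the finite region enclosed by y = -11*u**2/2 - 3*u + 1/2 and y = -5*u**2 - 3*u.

Set the curves equal: -11*u**2/2 - 3*u + 1/2 = -5*u**2 - 3*u, so -u**2/2 + 1/2 = 0, which factors as -(u - 1)*(u + 1)/2 = 0. The curves meet at u = -1, 1.
On [-1, 1], y = -11*u**2/2 - 3*u + 1/2 is on top; that piece has area ∫[-1,1] (-u**2/2 + 1/2) du = 2/3.

2/3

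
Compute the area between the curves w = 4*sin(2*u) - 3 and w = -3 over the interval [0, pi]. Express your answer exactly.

8

The difference (4*sin(2*u) - 3) - (-3) = 4*sin(2*u) changes sign at u = pi/2 inside [0, pi], so split the integral there.
∫[0,pi/2] (4*sin(2*u)) du = 4.
∫[pi/2,pi] (4*sin(2*u)) du = -4; the area of that piece is 4.
Total area = 4 + 4 = 8.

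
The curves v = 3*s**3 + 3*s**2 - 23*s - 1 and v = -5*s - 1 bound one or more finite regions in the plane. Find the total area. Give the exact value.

253/4

Set the curves equal: 3*s**3 + 3*s**2 - 23*s - 1 = -5*s - 1, so 3*s**3 + 3*s**2 - 18*s = 0, which factors as 3*s*(s - 2)*(s + 3) = 0. The curves meet at s = -3, 0, 2.
On [-3, 0], v = 3*s**3 + 3*s**2 - 23*s - 1 is on top; that piece has area ∫[-3,0] (3*s**3 + 3*s**2 - 18*s) ds = 189/4.
On [0, 2], v = -5*s - 1 is on top; that piece has area ∫[0,2] (-(3*s**3 + 3*s**2 - 18*s)) ds = 16.
Total enclosed area = 189/4 + 16 = 253/4.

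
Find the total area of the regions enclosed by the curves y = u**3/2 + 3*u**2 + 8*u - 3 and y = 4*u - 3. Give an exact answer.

Set the curves equal: u**3/2 + 3*u**2 + 8*u - 3 = 4*u - 3, so u**3/2 + 3*u**2 + 4*u = 0, which factors as u*(u + 2)*(u + 4)/2 = 0. The curves meet at u = -4, -2, 0.
On [-4, -2], y = u**3/2 + 3*u**2 + 8*u - 3 is on top; that piece has area ∫[-4,-2] (u**3/2 + 3*u**2 + 4*u) du = 2.
On [-2, 0], y = 4*u - 3 is on top; that piece has area ∫[-2,0] (-(u**3/2 + 3*u**2 + 4*u)) du = 2.
Total enclosed area = 2 + 2 = 4.

4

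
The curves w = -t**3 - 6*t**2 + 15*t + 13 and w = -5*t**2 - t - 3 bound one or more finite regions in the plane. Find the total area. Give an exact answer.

863/6

Set the curves equal: -t**3 - 6*t**2 + 15*t + 13 = -5*t**2 - t - 3, so -t**3 - t**2 + 16*t + 16 = 0, which factors as -(t - 4)*(t + 1)*(t + 4) = 0. The curves meet at t = -4, -1, 4.
On [-4, -1], w = -5*t**2 - t - 3 is on top; that piece has area ∫[-4,-1] (-(-t**3 - t**2 + 16*t + 16)) dt = 117/4.
On [-1, 4], w = -t**3 - 6*t**2 + 15*t + 13 is on top; that piece has area ∫[-1,4] (-t**3 - t**2 + 16*t + 16) dt = 1375/12.
Total enclosed area = 117/4 + 1375/12 = 863/6.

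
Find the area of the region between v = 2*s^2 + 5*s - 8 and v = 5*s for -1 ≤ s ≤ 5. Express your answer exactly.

72

The difference (2*s^2 + 5*s - 8) - (5*s) = 2*s^2 - 8 changes sign at s = 2 inside [-1, 5], so split the integral there.
∫[-1,2] (2*s^2 - 8) ds = -18; the area of that piece is 18.
∫[2,5] (2*s^2 - 8) ds = 54.
Total area = 18 + 54 = 72.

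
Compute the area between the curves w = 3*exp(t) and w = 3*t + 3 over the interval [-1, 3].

-24 - 3*exp(-1) + 3*exp(3)

On [-1, 3], (3*exp(t)) - (3*t + 3) = -3*t + 3*exp(t) - 3 is ≥ 0 throughout, so the area is a single integral of |-3*t + 3*exp(t) - 3|.
∫[-1,3] (-3*t + 3*exp(t) - 3) dt = -24 - 3*exp(-1) + 3*exp(3).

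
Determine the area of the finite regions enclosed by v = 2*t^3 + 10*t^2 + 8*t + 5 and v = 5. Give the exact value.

Set the curves equal: 2*t^3 + 10*t^2 + 8*t + 5 = 5, so 2*t^3 + 10*t^2 + 8*t = 0, which factors as 2*t*(t + 1)*(t + 4) = 0. The curves meet at t = -4, -1, 0.
On [-4, -1], v = 2*t^3 + 10*t^2 + 8*t + 5 is on top; that piece has area ∫[-4,-1] (2*t^3 + 10*t^2 + 8*t) dt = 45/2.
On [-1, 0], v = 5 is on top; that piece has area ∫[-1,0] (-(2*t^3 + 10*t^2 + 8*t)) dt = 7/6.
Total enclosed area = 45/2 + 7/6 = 71/3.

71/3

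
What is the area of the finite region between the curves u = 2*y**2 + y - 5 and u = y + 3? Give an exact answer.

64/3

Both boundary curves give u as a function of y, so integrate with respect to y. Setting them equal: 2*y**2 - 8 = 0, i.e. 2*(y - 2)*(y + 2) = 0, so they meet at y = -2, 2.
For y in [-2, 2], u = 2*y**2 + y - 5 is on the left; area = ∫[-2,2] (-(2*y**2 - 8)) dy = 64/3.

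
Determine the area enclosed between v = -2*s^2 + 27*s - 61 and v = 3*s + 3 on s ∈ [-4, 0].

1472/3

On [-4, 0], (-2*s^2 + 27*s - 61) - (3*s + 3) = -2*s^2 + 24*s - 64 is ≤ 0 throughout, so the area is a single integral of |-2*s^2 + 24*s - 64|.
∫[-4,0] (-2*s^2 + 24*s - 64) ds = -1472/3; the area of that piece is 1472/3.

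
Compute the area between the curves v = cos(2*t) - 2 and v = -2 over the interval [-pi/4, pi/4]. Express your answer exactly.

1

On [-pi/4, pi/4], (cos(2*t) - 2) - (-2) = cos(2*t) is ≥ 0 throughout, so the area is a single integral of |cos(2*t)|.
∫[-pi/4,pi/4] (cos(2*t)) dt = 1.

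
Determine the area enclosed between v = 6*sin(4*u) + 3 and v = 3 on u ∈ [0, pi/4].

3

On [0, pi/4], (6*sin(4*u) + 3) - (3) = 6*sin(4*u) is ≥ 0 throughout, so the area is a single integral of |6*sin(4*u)|.
∫[0,pi/4] (6*sin(4*u)) du = 3.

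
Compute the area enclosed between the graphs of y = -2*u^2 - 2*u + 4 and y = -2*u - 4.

64/3

Set the curves equal: -2*u^2 - 2*u + 4 = -2*u - 4, so -2*u^2 + 8 = 0, which factors as -2*(u - 2)*(u + 2) = 0. The curves meet at u = -2, 2.
On [-2, 2], y = -2*u^2 - 2*u + 4 is on top; that piece has area ∫[-2,2] (-2*u^2 + 8) du = 64/3.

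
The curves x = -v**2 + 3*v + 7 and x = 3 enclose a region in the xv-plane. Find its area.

125/6

Both boundary curves give x as a function of v, so integrate with respect to v. Setting them equal: -v**2 + 3*v + 4 = 0, i.e. -(v - 4)*(v + 1) = 0, so they meet at v = -1, 4.
For v in [-1, 4], x = -v**2 + 3*v + 7 is on the right; area = ∫[-1,4] (-v**2 + 3*v + 4) dv = 125/6.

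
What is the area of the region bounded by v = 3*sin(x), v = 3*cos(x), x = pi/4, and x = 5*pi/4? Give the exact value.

6*sqrt(2)

On [pi/4, 5*pi/4], (3*sin(x)) - (3*cos(x)) = 3*sin(x) - 3*cos(x) is ≥ 0 throughout, so the area is a single integral of |3*sin(x) - 3*cos(x)|.
∫[pi/4,5*pi/4] (3*sin(x) - 3*cos(x)) dx = 6*sqrt(2).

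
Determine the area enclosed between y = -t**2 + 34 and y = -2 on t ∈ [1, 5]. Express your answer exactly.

308/3

On [1, 5], (-t**2 + 34) - (-2) = -t**2 + 36 is ≥ 0 throughout, so the area is a single integral of |-t**2 + 36|.
∫[1,5] (-t**2 + 36) dt = 308/3.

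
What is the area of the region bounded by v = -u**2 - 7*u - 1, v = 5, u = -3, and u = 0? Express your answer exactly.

61/6

The difference (-u**2 - 7*u - 1) - (5) = -u**2 - 7*u - 6 changes sign at u = -1 inside [-3, 0], so split the integral there.
∫[-3,-1] (-u**2 - 7*u - 6) du = 22/3.
∫[-1,0] (-u**2 - 7*u - 6) du = -17/6; the area of that piece is 17/6.
Total area = 22/3 + 17/6 = 61/6.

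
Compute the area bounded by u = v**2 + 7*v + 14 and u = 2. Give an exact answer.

1/6

Both boundary curves give u as a function of v, so integrate with respect to v. Setting them equal: v**2 + 7*v + 12 = 0, i.e. (v + 3)*(v + 4) = 0, so they meet at v = -4, -3.
For v in [-4, -3], u = v**2 + 7*v + 14 is on the left; area = ∫[-4,-3] (-(v**2 + 7*v + 12)) dv = 1/6.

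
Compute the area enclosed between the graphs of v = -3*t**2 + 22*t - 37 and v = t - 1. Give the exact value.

1/2

Set the curves equal: -3*t**2 + 22*t - 37 = t - 1, so -3*t**2 + 21*t - 36 = 0, which factors as -3*(t - 4)*(t - 3) = 0. The curves meet at t = 3, 4.
On [3, 4], v = -3*t**2 + 22*t - 37 is on top; that piece has area ∫[3,4] (-3*t**2 + 21*t - 36) dt = 1/2.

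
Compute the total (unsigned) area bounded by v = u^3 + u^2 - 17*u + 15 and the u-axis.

568/3

The curve meets the u-axis where u^3 + u^2 - 17*u + 15 = 0, i.e. (u - 3)*(u - 1)*(u + 5) = 0, at u = -5, 1, 3.
On [-5, 1] the curve lies above the axis; ∫[-5,1] (u^3 + u^2 - 17*u + 15) du = 180, giving area 180.
On [1, 3] the curve lies below the axis; ∫[1,3] (u^3 + u^2 - 17*u + 15) du = -28/3, giving area 28/3.
Total area = 180 + 28/3 = 568/3.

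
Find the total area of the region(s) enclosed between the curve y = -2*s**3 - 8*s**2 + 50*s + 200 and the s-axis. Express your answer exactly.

The curve meets the s-axis where -2*s**3 - 8*s**2 + 50*s + 200 = 0, i.e. -2*(s - 5)*(s + 4)*(s + 5) = 0, at s = -5, -4, 5.
On [-5, -4] the curve lies below the axis; ∫[-5,-4] (-2*s**3 - 8*s**2 + 50*s + 200) ds = -19/6, giving area 19/6.
On [-4, 5] the curve lies above the axis; ∫[-4,5] (-2*s**3 - 8*s**2 + 50*s + 200) ds = 2673/2, giving area 2673/2.
Total area = 19/6 + 2673/2 = 4019/3.

4019/3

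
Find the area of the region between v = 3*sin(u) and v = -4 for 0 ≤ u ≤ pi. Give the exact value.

On [0, pi], (3*sin(u)) - (-4) = 3*sin(u) + 4 is ≥ 0 throughout, so the area is a single integral of |3*sin(u) + 4|.
∫[0,pi] (3*sin(u) + 4) du = 6 + 4*pi.

6 + 4*pi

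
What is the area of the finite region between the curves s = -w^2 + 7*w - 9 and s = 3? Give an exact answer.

1/6

Both boundary curves give s as a function of w, so integrate with respect to w. Setting them equal: -w^2 + 7*w - 12 = 0, i.e. -(w - 4)*(w - 3) = 0, so they meet at w = 3, 4.
For w in [3, 4], s = -w^2 + 7*w - 9 is on the right; area = ∫[3,4] (-w^2 + 7*w - 12) dw = 1/6.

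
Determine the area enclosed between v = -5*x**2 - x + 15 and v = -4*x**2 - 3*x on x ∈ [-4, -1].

The difference (-5*x**2 - x + 15) - (-4*x**2 - 3*x) = -x**2 + 2*x + 15 changes sign at x = -3 inside [-4, -1], so split the integral there.
∫[-4,-3] (-x**2 + 2*x + 15) dx = -13/3; the area of that piece is 13/3.
∫[-3,-1] (-x**2 + 2*x + 15) dx = 40/3.
Total area = 13/3 + 40/3 = 53/3.

53/3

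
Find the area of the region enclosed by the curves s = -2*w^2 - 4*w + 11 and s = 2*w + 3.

125/3

Both boundary curves give s as a function of w, so integrate with respect to w. Setting them equal: -2*w^2 - 6*w + 8 = 0, i.e. -2*(w - 1)*(w + 4) = 0, so they meet at w = -4, 1.
For w in [-4, 1], s = -2*w^2 - 4*w + 11 is on the right; area = ∫[-4,1] (-2*w^2 - 6*w + 8) dw = 125/3.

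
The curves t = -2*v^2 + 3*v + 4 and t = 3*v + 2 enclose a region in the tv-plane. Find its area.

8/3

Both boundary curves give t as a function of v, so integrate with respect to v. Setting them equal: -2*v^2 + 2 = 0, i.e. -2*(v - 1)*(v + 1) = 0, so they meet at v = -1, 1.
For v in [-1, 1], t = -2*v^2 + 3*v + 4 is on the right; area = ∫[-1,1] (-2*v^2 + 2) dv = 8/3.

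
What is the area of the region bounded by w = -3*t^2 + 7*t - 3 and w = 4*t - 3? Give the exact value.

1/2

Set the curves equal: -3*t^2 + 7*t - 3 = 4*t - 3, so -3*t^2 + 3*t = 0, which factors as -3*t*(t - 1) = 0. The curves meet at t = 0, 1.
On [0, 1], w = -3*t^2 + 7*t - 3 is on top; that piece has area ∫[0,1] (-3*t^2 + 3*t) dt = 1/2.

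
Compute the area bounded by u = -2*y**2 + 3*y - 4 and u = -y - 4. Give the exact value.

Both boundary curves give u as a function of y, so integrate with respect to y. Setting them equal: -2*y**2 + 4*y = 0, i.e. -2*y*(y - 2) = 0, so they meet at y = 0, 2.
For y in [0, 2], u = -2*y**2 + 3*y - 4 is on the right; area = ∫[0,2] (-2*y**2 + 4*y) dy = 8/3.

8/3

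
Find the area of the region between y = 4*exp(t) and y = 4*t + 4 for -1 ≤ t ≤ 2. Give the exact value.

-18 - 4*exp(-1) + 4*exp(2)

On [-1, 2], (4*exp(t)) - (4*t + 4) = -4*t + 4*exp(t) - 4 is ≥ 0 throughout, so the area is a single integral of |-4*t + 4*exp(t) - 4|.
∫[-1,2] (-4*t + 4*exp(t) - 4) dt = -18 - 4*exp(-1) + 4*exp(2).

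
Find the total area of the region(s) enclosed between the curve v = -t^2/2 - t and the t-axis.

2/3

The curve meets the t-axis where -t^2/2 - t = 0, i.e. -t*(t + 2)/2 = 0, at t = -2, 0.
On [-2, 0] the curve lies above the axis; ∫[-2,0] (-t^2/2 - t) dt = 2/3, giving area 2/3.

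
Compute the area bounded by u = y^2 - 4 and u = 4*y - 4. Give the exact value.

32/3

Both boundary curves give u as a function of y, so integrate with respect to y. Setting them equal: y^2 - 4*y = 0, i.e. y*(y - 4) = 0, so they meet at y = 0, 4.
For y in [0, 4], u = y^2 - 4 is on the left; area = ∫[0,4] (-(y^2 - 4*y)) dy = 32/3.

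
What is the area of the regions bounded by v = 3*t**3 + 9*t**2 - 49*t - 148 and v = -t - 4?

1551/2

Set the curves equal: 3*t**3 + 9*t**2 - 49*t - 148 = -t - 4, so 3*t**3 + 9*t**2 - 48*t - 144 = 0, which factors as 3*(t - 4)*(t + 3)*(t + 4) = 0. The curves meet at t = -4, -3, 4.
On [-4, -3], v = 3*t**3 + 9*t**2 - 49*t - 148 is on top; that piece has area ∫[-4,-3] (3*t**3 + 9*t**2 - 48*t - 144) dt = 15/4.
On [-3, 4], v = -t - 4 is on top; that piece has area ∫[-3,4] (-(3*t**3 + 9*t**2 - 48*t - 144)) dt = 3087/4.
Total enclosed area = 15/4 + 3087/4 = 1551/2.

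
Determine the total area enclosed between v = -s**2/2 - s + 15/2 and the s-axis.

128/3

The curve meets the s-axis where -s**2/2 - s + 15/2 = 0, i.e. -(s - 3)*(s + 5)/2 = 0, at s = -5, 3.
On [-5, 3] the curve lies above the axis; ∫[-5,3] (-s**2/2 - s + 15/2) ds = 128/3, giving area 128/3.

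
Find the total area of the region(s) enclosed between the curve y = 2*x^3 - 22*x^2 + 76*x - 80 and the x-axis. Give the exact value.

The curve meets the x-axis where 2*x^3 - 22*x^2 + 76*x - 80 = 0, i.e. 2*(x - 5)*(x - 4)*(x - 2) = 0, at x = 2, 4, 5.
On [2, 4] the curve lies above the axis; ∫[2,4] (2*x^3 - 22*x^2 + 76*x - 80) dx = 16/3, giving area 16/3.
On [4, 5] the curve lies below the axis; ∫[4,5] (2*x^3 - 22*x^2 + 76*x - 80) dx = -5/6, giving area 5/6.
Total area = 16/3 + 5/6 = 37/6.

37/6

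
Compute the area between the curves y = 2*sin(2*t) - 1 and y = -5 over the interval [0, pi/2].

On [0, pi/2], (2*sin(2*t) - 1) - (-5) = 2*sin(2*t) + 4 is ≥ 0 throughout, so the area is a single integral of |2*sin(2*t) + 4|.
∫[0,pi/2] (2*sin(2*t) + 4) dt = 2 + 2*pi.

2 + 2*pi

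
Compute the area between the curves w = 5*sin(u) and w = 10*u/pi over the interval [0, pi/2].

5 - 5*pi/4

On [0, pi/2], (5*sin(u)) - (10*u/pi) = -10*u/pi + 5*sin(u) is ≥ 0 throughout, so the area is a single integral of |-10*u/pi + 5*sin(u)|.
∫[0,pi/2] (-10*u/pi + 5*sin(u)) du = 5 - 5*pi/4.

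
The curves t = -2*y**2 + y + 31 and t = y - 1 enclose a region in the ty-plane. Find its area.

Both boundary curves give t as a function of y, so integrate with respect to y. Setting them equal: -2*y**2 + 32 = 0, i.e. -2*(y - 4)*(y + 4) = 0, so they meet at y = -4, 4.
For y in [-4, 4], t = -2*y**2 + y + 31 is on the right; area = ∫[-4,4] (-2*y**2 + 32) dy = 512/3.

512/3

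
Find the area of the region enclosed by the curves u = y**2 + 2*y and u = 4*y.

4/3

Both boundary curves give u as a function of y, so integrate with respect to y. Setting them equal: y**2 - 2*y = 0, i.e. y*(y - 2) = 0, so they meet at y = 0, 2.
For y in [0, 2], u = y**2 + 2*y is on the left; area = ∫[0,2] (-(y**2 - 2*y)) dy = 4/3.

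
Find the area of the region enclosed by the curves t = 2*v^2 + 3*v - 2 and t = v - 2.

Both boundary curves give t as a function of v, so integrate with respect to v. Setting them equal: 2*v^2 + 2*v = 0, i.e. 2*v*(v + 1) = 0, so they meet at v = -1, 0.
For v in [-1, 0], t = 2*v^2 + 3*v - 2 is on the left; area = ∫[-1,0] (-(2*v^2 + 2*v)) dv = 1/3.

1/3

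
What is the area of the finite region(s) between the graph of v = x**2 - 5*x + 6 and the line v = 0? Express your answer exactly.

The curve meets the x-axis where x**2 - 5*x + 6 = 0, i.e. (x - 3)*(x - 2) = 0, at x = 2, 3.
On [2, 3] the curve lies below the axis; ∫[2,3] (x**2 - 5*x + 6) dx = -1/6, giving area 1/6.

1/6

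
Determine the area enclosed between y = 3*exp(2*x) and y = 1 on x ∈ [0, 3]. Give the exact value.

On [0, 3], (3*exp(2*x)) - (1) = 3*exp(2*x) - 1 is ≥ 0 throughout, so the area is a single integral of |3*exp(2*x) - 1|.
∫[0,3] (3*exp(2*x) - 1) dx = -9/2 + 3*exp(6)/2.

-9/2 + 3*exp(6)/2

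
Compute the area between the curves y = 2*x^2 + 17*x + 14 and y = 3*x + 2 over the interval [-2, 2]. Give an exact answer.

The difference (2*x^2 + 17*x + 14) - (3*x + 2) = 2*x^2 + 14*x + 12 changes sign at x = -1 inside [-2, 2], so split the integral there.
∫[-2,-1] (2*x^2 + 14*x + 12) dx = -13/3; the area of that piece is 13/3.
∫[-1,2] (2*x^2 + 14*x + 12) dx = 63.
Total area = 13/3 + 63 = 202/3.

202/3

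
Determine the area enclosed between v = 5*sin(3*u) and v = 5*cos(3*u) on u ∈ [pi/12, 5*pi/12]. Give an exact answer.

10*sqrt(2)/3

On [pi/12, 5*pi/12], (5*sin(3*u)) - (5*cos(3*u)) = 5*sin(3*u) - 5*cos(3*u) is ≥ 0 throughout, so the area is a single integral of |5*sin(3*u) - 5*cos(3*u)|.
∫[pi/12,5*pi/12] (5*sin(3*u) - 5*cos(3*u)) du = 10*sqrt(2)/3.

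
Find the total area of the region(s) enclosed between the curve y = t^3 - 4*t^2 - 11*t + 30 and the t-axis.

The curve meets the t-axis where t^3 - 4*t^2 - 11*t + 30 = 0, i.e. (t - 5)*(t - 2)*(t + 3) = 0, at t = -3, 2, 5.
On [-3, 2] the curve lies above the axis; ∫[-3,2] (t^3 - 4*t^2 - 11*t + 30) dt = 1375/12, giving area 1375/12.
On [2, 5] the curve lies below the axis; ∫[2,5] (t^3 - 4*t^2 - 11*t + 30) dt = -117/4, giving area 117/4.
Total area = 1375/12 + 117/4 = 863/6.

863/6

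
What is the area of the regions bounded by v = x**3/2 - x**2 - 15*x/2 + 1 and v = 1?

863/12

Set the curves equal: x**3/2 - x**2 - 15*x/2 + 1 = 1, so x**3/2 - x**2 - 15*x/2 = 0, which factors as x*(x - 5)*(x + 3)/2 = 0. The curves meet at x = -3, 0, 5.
On [-3, 0], v = x**3/2 - x**2 - 15*x/2 + 1 is on top; that piece has area ∫[-3,0] (x**3/2 - x**2 - 15*x/2) dx = 117/8.
On [0, 5], v = 1 is on top; that piece has area ∫[0,5] (-(x**3/2 - x**2 - 15*x/2)) dx = 1375/24.
Total enclosed area = 117/8 + 1375/24 = 863/12.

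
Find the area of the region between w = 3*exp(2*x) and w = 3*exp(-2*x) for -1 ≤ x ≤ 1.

-6 + 3*exp(-2) + 3*exp(2)

The difference (3*exp(2*x)) - (3*exp(-2*x)) = 3*exp(2*x) - 3*exp(-2*x) changes sign at x = 0 inside [-1, 1], so split the integral there.
∫[-1,0] (3*exp(2*x) - 3*exp(-2*x)) dx = -3*exp(2)/2 - 3*exp(-2)/2 + 3; the area of that piece is -3 + 3*exp(-2)/2 + 3*exp(2)/2.
∫[0,1] (3*exp(2*x) - 3*exp(-2*x)) dx = -3 + 3*exp(-2)/2 + 3*exp(2)/2.
Total area = (-3 + 3*exp(-2)/2 + 3*exp(2)/2) + (-3 + 3*exp(-2)/2 + 3*exp(2)/2) = -6 + 3*exp(-2) + 3*exp(2).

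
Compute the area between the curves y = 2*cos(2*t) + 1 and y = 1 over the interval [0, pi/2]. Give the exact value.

2

The difference (2*cos(2*t) + 1) - (1) = 2*cos(2*t) changes sign at t = pi/4 inside [0, pi/2], so split the integral there.
∫[0,pi/4] (2*cos(2*t)) dt = 1.
∫[pi/4,pi/2] (2*cos(2*t)) dt = -1; the area of that piece is 1.
Total area = 1 + 1 = 2.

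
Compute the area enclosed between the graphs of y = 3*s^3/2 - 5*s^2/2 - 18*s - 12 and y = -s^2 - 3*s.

443/4

Set the curves equal: 3*s^3/2 - 5*s^2/2 - 18*s - 12 = -s^2 - 3*s, so 3*s^3/2 - 3*s^2/2 - 15*s - 12 = 0, which factors as 3*(s - 4)*(s + 1)*(s + 2)/2 = 0. The curves meet at s = -2, -1, 4.
On [-2, -1], y = 3*s^3/2 - 5*s^2/2 - 18*s - 12 is on top; that piece has area ∫[-2,-1] (3*s^3/2 - 3*s^2/2 - 15*s - 12) ds = 11/8.
On [-1, 4], y = -s^2 - 3*s is on top; that piece has area ∫[-1,4] (-(3*s^3/2 - 3*s^2/2 - 15*s - 12)) ds = 875/8.
Total enclosed area = 11/8 + 875/8 = 443/4.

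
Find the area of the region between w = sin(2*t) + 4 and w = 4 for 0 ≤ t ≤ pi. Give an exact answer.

2

The difference (sin(2*t) + 4) - (4) = sin(2*t) changes sign at t = pi/2 inside [0, pi], so split the integral there.
∫[0,pi/2] (sin(2*t)) dt = 1.
∫[pi/2,pi] (sin(2*t)) dt = -1; the area of that piece is 1.
Total area = 1 + 1 = 2.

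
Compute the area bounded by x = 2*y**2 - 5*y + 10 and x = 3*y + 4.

Both boundary curves give x as a function of y, so integrate with respect to y. Setting them equal: 2*y**2 - 8*y + 6 = 0, i.e. 2*(y - 3)*(y - 1) = 0, so they meet at y = 1, 3.
For y in [1, 3], x = 2*y**2 - 5*y + 10 is on the left; area = ∫[1,3] (-(2*y**2 - 8*y + 6)) dy = 8/3.

8/3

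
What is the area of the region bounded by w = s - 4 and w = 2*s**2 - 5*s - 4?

Set the curves equal: s - 4 = 2*s**2 - 5*s - 4, so -2*s**2 + 6*s = 0, which factors as -2*s*(s - 3) = 0. The curves meet at s = 0, 3.
On [0, 3], w = s - 4 is on top; that piece has area ∫[0,3] (-2*s**2 + 6*s) ds = 9.

9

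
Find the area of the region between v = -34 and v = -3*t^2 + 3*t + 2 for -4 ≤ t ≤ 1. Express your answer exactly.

231/2

The difference (-34) - (-3*t^2 + 3*t + 2) = 3*t^2 - 3*t - 36 changes sign at t = -3 inside [-4, 1], so split the integral there.
∫[-4,-3] (3*t^2 - 3*t - 36) dt = 23/2.
∫[-3,1] (3*t^2 - 3*t - 36) dt = -104; the area of that piece is 104.
Total area = 23/2 + 104 = 231/2.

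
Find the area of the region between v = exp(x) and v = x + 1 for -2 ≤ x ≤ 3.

-15/2 - exp(-2) + exp(3)

On [-2, 3], (exp(x)) - (x + 1) = -x + exp(x) - 1 is ≥ 0 throughout, so the area is a single integral of |-x + exp(x) - 1|.
∫[-2,3] (-x + exp(x) - 1) dx = -15/2 - exp(-2) + exp(3).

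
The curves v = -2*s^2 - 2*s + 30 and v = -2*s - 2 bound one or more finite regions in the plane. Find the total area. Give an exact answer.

Set the curves equal: -2*s^2 - 2*s + 30 = -2*s - 2, so -2*s^2 + 32 = 0, which factors as -2*(s - 4)*(s + 4) = 0. The curves meet at s = -4, 4.
On [-4, 4], v = -2*s^2 - 2*s + 30 is on top; that piece has area ∫[-4,4] (-2*s^2 + 32) ds = 512/3.

512/3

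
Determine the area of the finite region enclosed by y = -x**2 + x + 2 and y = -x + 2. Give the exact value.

4/3

Set the curves equal: -x**2 + x + 2 = -x + 2, so -x**2 + 2*x = 0, which factors as -x*(x - 2) = 0. The curves meet at x = 0, 2.
On [0, 2], y = -x**2 + x + 2 is on top; that piece has area ∫[0,2] (-x**2 + 2*x) dx = 4/3.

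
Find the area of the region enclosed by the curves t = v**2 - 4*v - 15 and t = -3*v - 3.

Both boundary curves give t as a function of v, so integrate with respect to v. Setting them equal: v**2 - v - 12 = 0, i.e. (v - 4)*(v + 3) = 0, so they meet at v = -3, 4.
For v in [-3, 4], t = v**2 - 4*v - 15 is on the left; area = ∫[-3,4] (-(v**2 - v - 12)) dv = 343/6.

343/6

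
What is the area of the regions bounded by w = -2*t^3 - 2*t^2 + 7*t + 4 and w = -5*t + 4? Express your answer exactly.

253/6

Set the curves equal: -2*t^3 - 2*t^2 + 7*t + 4 = -5*t + 4, so -2*t^3 - 2*t^2 + 12*t = 0, which factors as -2*t*(t - 2)*(t + 3) = 0. The curves meet at t = -3, 0, 2.
On [-3, 0], w = -5*t + 4 is on top; that piece has area ∫[-3,0] (-(-2*t^3 - 2*t^2 + 12*t)) dt = 63/2.
On [0, 2], w = -2*t^3 - 2*t^2 + 7*t + 4 is on top; that piece has area ∫[0,2] (-2*t^3 - 2*t^2 + 12*t) dt = 32/3.
Total enclosed area = 63/2 + 32/3 = 253/6.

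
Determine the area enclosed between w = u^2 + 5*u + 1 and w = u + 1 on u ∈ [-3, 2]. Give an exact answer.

59/3

The difference (u^2 + 5*u + 1) - (u + 1) = u^2 + 4*u changes sign at u = 0 inside [-3, 2], so split the integral there.
∫[-3,0] (u^2 + 4*u) du = -9; the area of that piece is 9.
∫[0,2] (u^2 + 4*u) du = 32/3.
Total area = 9 + 32/3 = 59/3.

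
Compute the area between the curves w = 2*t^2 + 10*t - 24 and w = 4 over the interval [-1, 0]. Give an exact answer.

On [-1, 0], (2*t^2 + 10*t - 24) - (4) = 2*t^2 + 10*t - 28 is ≤ 0 throughout, so the area is a single integral of |2*t^2 + 10*t - 28|.
∫[-1,0] (2*t^2 + 10*t - 28) dt = -97/3; the area of that piece is 97/3.

97/3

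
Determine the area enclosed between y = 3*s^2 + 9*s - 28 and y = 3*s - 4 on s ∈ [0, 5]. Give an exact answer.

The difference (3*s^2 + 9*s - 28) - (3*s - 4) = 3*s^2 + 6*s - 24 changes sign at s = 2 inside [0, 5], so split the integral there.
∫[0,2] (3*s^2 + 6*s - 24) ds = -28; the area of that piece is 28.
∫[2,5] (3*s^2 + 6*s - 24) ds = 108.
Total area = 28 + 108 = 136.

136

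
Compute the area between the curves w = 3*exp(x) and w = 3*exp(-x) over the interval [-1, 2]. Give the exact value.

-12 + 3*exp(-2) + 3*exp(-1) + 3*exp(1) + 3*exp(2)

The difference (3*exp(x)) - (3*exp(-x)) = 3*exp(x) - 3*exp(-x) changes sign at x = 0 inside [-1, 2], so split the integral there.
∫[-1,0] (3*exp(x) - 3*exp(-x)) dx = -3*exp(1) - 3*exp(-1) + 6; the area of that piece is -6 + 3*exp(-1) + 3*exp(1).
∫[0,2] (3*exp(x) - 3*exp(-x)) dx = -6 + 3*exp(-2) + 3*exp(2).
Total area = (-6 + 3*exp(-1) + 3*exp(1)) + (-6 + 3*exp(-2) + 3*exp(2)) = -12 + 3*exp(-2) + 3*exp(-1) + 3*exp(1) + 3*exp(2).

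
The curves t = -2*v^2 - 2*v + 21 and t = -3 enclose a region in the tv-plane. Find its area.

Both boundary curves give t as a function of v, so integrate with respect to v. Setting them equal: -2*v^2 - 2*v + 24 = 0, i.e. -2*(v - 3)*(v + 4) = 0, so they meet at v = -4, 3.
For v in [-4, 3], t = -2*v^2 - 2*v + 21 is on the right; area = ∫[-4,3] (-2*v^2 - 2*v + 24) dv = 343/3.

343/3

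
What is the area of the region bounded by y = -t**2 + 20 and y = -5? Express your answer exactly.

Set the curves equal: -t**2 + 20 = -5, so -t**2 + 25 = 0, which factors as -(t - 5)*(t + 5) = 0. The curves meet at t = -5, 5.
On [-5, 5], y = -t**2 + 20 is on top; that piece has area ∫[-5,5] (-t**2 + 25) dt = 500/3.

500/3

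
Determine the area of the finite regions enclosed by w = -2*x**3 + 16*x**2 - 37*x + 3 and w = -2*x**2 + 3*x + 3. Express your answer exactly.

131/2

Set the curves equal: -2*x**3 + 16*x**2 - 37*x + 3 = -2*x**2 + 3*x + 3, so -2*x**3 + 18*x**2 - 40*x = 0, which factors as -2*x*(x - 5)*(x - 4) = 0. The curves meet at x = 0, 4, 5.
On [0, 4], w = -2*x**2 + 3*x + 3 is on top; that piece has area ∫[0,4] (-(-2*x**3 + 18*x**2 - 40*x)) dx = 64.
On [4, 5], w = -2*x**3 + 16*x**2 - 37*x + 3 is on top; that piece has area ∫[4,5] (-2*x**3 + 18*x**2 - 40*x) dx = 3/2.
Total enclosed area = 64 + 3/2 = 131/2.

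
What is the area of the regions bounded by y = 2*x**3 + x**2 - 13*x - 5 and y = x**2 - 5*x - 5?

16

Set the curves equal: 2*x**3 + x**2 - 13*x - 5 = x**2 - 5*x - 5, so 2*x**3 - 8*x = 0, which factors as 2*x*(x - 2)*(x + 2) = 0. The curves meet at x = -2, 0, 2.
On [-2, 0], y = 2*x**3 + x**2 - 13*x - 5 is on top; that piece has area ∫[-2,0] (2*x**3 - 8*x) dx = 8.
On [0, 2], y = x**2 - 5*x - 5 is on top; that piece has area ∫[0,2] (-(2*x**3 - 8*x)) dx = 8.
Total enclosed area = 8 + 8 = 16.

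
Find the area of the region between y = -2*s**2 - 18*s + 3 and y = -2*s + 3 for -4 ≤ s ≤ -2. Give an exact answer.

On [-4, -2], (-2*s**2 - 18*s + 3) - (-2*s + 3) = -2*s**2 - 16*s is ≥ 0 throughout, so the area is a single integral of |-2*s**2 - 16*s|.
∫[-4,-2] (-2*s**2 - 16*s) ds = 176/3.

176/3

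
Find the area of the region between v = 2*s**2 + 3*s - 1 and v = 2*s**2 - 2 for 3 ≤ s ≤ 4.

On [3, 4], (2*s**2 + 3*s - 1) - (2*s**2 - 2) = 3*s + 1 is ≥ 0 throughout, so the area is a single integral of |3*s + 1|.
∫[3,4] (3*s + 1) ds = 23/2.

23/2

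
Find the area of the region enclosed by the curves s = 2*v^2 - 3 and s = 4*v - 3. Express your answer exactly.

Both boundary curves give s as a function of v, so integrate with respect to v. Setting them equal: 2*v^2 - 4*v = 0, i.e. 2*v*(v - 2) = 0, so they meet at v = 0, 2.
For v in [0, 2], s = 2*v^2 - 3 is on the left; area = ∫[0,2] (-(2*v^2 - 4*v)) dv = 8/3.

8/3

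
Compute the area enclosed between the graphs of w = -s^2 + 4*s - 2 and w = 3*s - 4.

Set the curves equal: -s^2 + 4*s - 2 = 3*s - 4, so -s^2 + s + 2 = 0, which factors as -(s - 2)*(s + 1) = 0. The curves meet at s = -1, 2.
On [-1, 2], w = -s^2 + 4*s - 2 is on top; that piece has area ∫[-1,2] (-s^2 + s + 2) ds = 9/2.

9/2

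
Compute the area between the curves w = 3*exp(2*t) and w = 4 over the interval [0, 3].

-29/2 - 4*log(3) + 8*log(2) + 3*exp(6)/2

The difference (3*exp(2*t)) - (4) = 3*exp(2*t) - 4 changes sign at t = -log(3)/2 + log(2) inside [0, 3], so split the integral there.
∫[0,-log(3)/2 + log(2)] (3*exp(2*t) - 4) dt = log(9/16) + 1/2; the area of that piece is -1/2 + log(16/9).
∫[-log(3)/2 + log(2),3] (3*exp(2*t) - 4) dt = -14 - 2*log(3) + 4*log(2) + 3*exp(6)/2.
Total area = (-1/2 + log(16/9)) + (-14 - 2*log(3) + 4*log(2) + 3*exp(6)/2) = -29/2 - 4*log(3) + 8*log(2) + 3*exp(6)/2.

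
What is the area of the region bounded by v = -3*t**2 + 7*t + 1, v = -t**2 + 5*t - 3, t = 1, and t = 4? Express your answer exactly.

The difference (-3*t**2 + 7*t + 1) - (-t**2 + 5*t - 3) = -2*t**2 + 2*t + 4 changes sign at t = 2 inside [1, 4], so split the integral there.
∫[1,2] (-2*t**2 + 2*t + 4) dt = 7/3.
∫[2,4] (-2*t**2 + 2*t + 4) dt = -52/3; the area of that piece is 52/3.
Total area = 7/3 + 52/3 = 59/3.

59/3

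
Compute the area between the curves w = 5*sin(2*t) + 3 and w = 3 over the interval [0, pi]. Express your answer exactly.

10

The difference (5*sin(2*t) + 3) - (3) = 5*sin(2*t) changes sign at t = pi/2 inside [0, pi], so split the integral there.
∫[0,pi/2] (5*sin(2*t)) dt = 5.
∫[pi/2,pi] (5*sin(2*t)) dt = -5; the area of that piece is 5.
Total area = 5 + 5 = 10.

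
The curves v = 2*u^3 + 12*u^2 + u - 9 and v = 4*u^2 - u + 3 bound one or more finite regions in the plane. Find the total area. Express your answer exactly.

71/3

Set the curves equal: 2*u^3 + 12*u^2 + u - 9 = 4*u^2 - u + 3, so 2*u^3 + 8*u^2 + 2*u - 12 = 0, which factors as 2*(u - 1)*(u + 2)*(u + 3) = 0. The curves meet at u = -3, -2, 1.
On [-3, -2], v = 2*u^3 + 12*u^2 + u - 9 is on top; that piece has area ∫[-3,-2] (2*u^3 + 8*u^2 + 2*u - 12) du = 7/6.
On [-2, 1], v = 4*u^2 - u + 3 is on top; that piece has area ∫[-2,1] (-(2*u^3 + 8*u^2 + 2*u - 12)) du = 45/2.
Total enclosed area = 7/6 + 45/2 = 71/3.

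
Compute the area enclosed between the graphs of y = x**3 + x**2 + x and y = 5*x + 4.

Set the curves equal: x**3 + x**2 + x = 5*x + 4, so x**3 + x**2 - 4*x - 4 = 0, which factors as (x - 2)*(x + 1)*(x + 2) = 0. The curves meet at x = -2, -1, 2.
On [-2, -1], y = x**3 + x**2 + x is on top; that piece has area ∫[-2,-1] (x**3 + x**2 - 4*x - 4) dx = 7/12.
On [-1, 2], y = 5*x + 4 is on top; that piece has area ∫[-1,2] (-(x**3 + x**2 - 4*x - 4)) dx = 45/4.
Total enclosed area = 7/12 + 45/4 = 71/6.

71/6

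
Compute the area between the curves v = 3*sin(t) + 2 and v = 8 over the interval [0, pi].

On [0, pi], (3*sin(t) + 2) - (8) = 3*sin(t) - 6 is ≤ 0 throughout, so the area is a single integral of |3*sin(t) - 6|.
∫[0,pi] (3*sin(t) - 6) dt = 6 - 6*pi; the area of that piece is -6 + 6*pi.

-6 + 6*pi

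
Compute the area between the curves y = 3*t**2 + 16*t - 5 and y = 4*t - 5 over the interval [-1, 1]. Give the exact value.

12

The difference (3*t**2 + 16*t - 5) - (4*t - 5) = 3*t**2 + 12*t changes sign at t = 0 inside [-1, 1], so split the integral there.
∫[-1,0] (3*t**2 + 12*t) dt = -5; the area of that piece is 5.
∫[0,1] (3*t**2 + 12*t) dt = 7.
Total area = 5 + 7 = 12.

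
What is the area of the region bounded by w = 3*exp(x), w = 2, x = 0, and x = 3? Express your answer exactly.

-9 + 3*exp(3)

On [0, 3], (3*exp(x)) - (2) = 3*exp(x) - 2 is ≥ 0 throughout, so the area is a single integral of |3*exp(x) - 2|.
∫[0,3] (3*exp(x) - 2) dx = -9 + 3*exp(3).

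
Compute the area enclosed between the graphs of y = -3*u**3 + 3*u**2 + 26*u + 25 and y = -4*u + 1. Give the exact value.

443/2

Set the curves equal: -3*u**3 + 3*u**2 + 26*u + 25 = -4*u + 1, so -3*u**3 + 3*u**2 + 30*u + 24 = 0, which factors as -3*(u - 4)*(u + 1)*(u + 2) = 0. The curves meet at u = -2, -1, 4.
On [-2, -1], y = -4*u + 1 is on top; that piece has area ∫[-2,-1] (-(-3*u**3 + 3*u**2 + 30*u + 24)) du = 11/4.
On [-1, 4], y = -3*u**3 + 3*u**2 + 26*u + 25 is on top; that piece has area ∫[-1,4] (-3*u**3 + 3*u**2 + 30*u + 24) du = 875/4.
Total enclosed area = 11/4 + 875/4 = 443/2.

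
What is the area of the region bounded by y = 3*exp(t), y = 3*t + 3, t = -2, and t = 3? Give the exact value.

On [-2, 3], (3*exp(t)) - (3*t + 3) = -3*t + 3*exp(t) - 3 is ≥ 0 throughout, so the area is a single integral of |-3*t + 3*exp(t) - 3|.
∫[-2,3] (-3*t + 3*exp(t) - 3) dt = -45/2 - 3*exp(-2) + 3*exp(3).

-45/2 - 3*exp(-2) + 3*exp(3)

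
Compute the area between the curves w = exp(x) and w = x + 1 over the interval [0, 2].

-5 + exp(2)

On [0, 2], (exp(x)) - (x + 1) = -x + exp(x) - 1 is ≥ 0 throughout, so the area is a single integral of |-x + exp(x) - 1|.
∫[0,2] (-x + exp(x) - 1) dx = -5 + exp(2).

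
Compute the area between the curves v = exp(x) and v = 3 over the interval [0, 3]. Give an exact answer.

-14 + 6*log(3) + exp(3)

The difference (exp(x)) - (3) = exp(x) - 3 changes sign at x = log(3) inside [0, 3], so split the integral there.
∫[0,log(3)] (exp(x) - 3) dx = 2 - log(27); the area of that piece is -2 + log(27).
∫[log(3),3] (exp(x) - 3) dx = -12 + 3*log(3) + exp(3).
Total area = (-2 + log(27)) + (-12 + 3*log(3) + exp(3)) = -14 + 6*log(3) + exp(3).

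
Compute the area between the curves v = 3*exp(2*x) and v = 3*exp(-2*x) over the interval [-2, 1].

The difference (3*exp(2*x)) - (3*exp(-2*x)) = 3*exp(2*x) - 3*exp(-2*x) changes sign at x = 0 inside [-2, 1], so split the integral there.
∫[-2,0] (3*exp(2*x) - 3*exp(-2*x)) dx = -3*exp(4)/2 - 3*exp(-4)/2 + 3; the area of that piece is -3 + 3*exp(-4)/2 + 3*exp(4)/2.
∫[0,1] (3*exp(2*x) - 3*exp(-2*x)) dx = -3 + 3*exp(-2)/2 + 3*exp(2)/2.
Total area = (-3 + 3*exp(-4)/2 + 3*exp(4)/2) + (-3 + 3*exp(-2)/2 + 3*exp(2)/2) = -6 + 3*exp(-4)/2 + 3*exp(-2)/2 + 3*exp(2)/2 + 3*exp(4)/2.

-6 + 3*exp(-4)/2 + 3*exp(-2)/2 + 3*exp(2)/2 + 3*exp(4)/2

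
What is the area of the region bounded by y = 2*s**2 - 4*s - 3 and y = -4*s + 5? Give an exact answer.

Set the curves equal: 2*s**2 - 4*s - 3 = -4*s + 5, so 2*s**2 - 8 = 0, which factors as 2*(s - 2)*(s + 2) = 0. The curves meet at s = -2, 2.
On [-2, 2], y = -4*s + 5 is on top; that piece has area ∫[-2,2] (-(2*s**2 - 8)) ds = 64/3.

64/3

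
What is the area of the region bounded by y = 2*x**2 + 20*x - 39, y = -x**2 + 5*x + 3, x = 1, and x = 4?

The difference (2*x**2 + 20*x - 39) - (-x**2 + 5*x + 3) = 3*x**2 + 15*x - 42 changes sign at x = 2 inside [1, 4], so split the integral there.
∫[1,2] (3*x**2 + 15*x - 42) dx = -25/2; the area of that piece is 25/2.
∫[2,4] (3*x**2 + 15*x - 42) dx = 62.
Total area = 25/2 + 62 = 149/2.

149/2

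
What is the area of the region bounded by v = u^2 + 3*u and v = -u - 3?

Set the curves equal: u^2 + 3*u = -u - 3, so u^2 + 4*u + 3 = 0, which factors as (u + 1)*(u + 3) = 0. The curves meet at u = -3, -1.
On [-3, -1], v = -u - 3 is on top; that piece has area ∫[-3,-1] (-(u^2 + 4*u + 3)) du = 4/3.

4/3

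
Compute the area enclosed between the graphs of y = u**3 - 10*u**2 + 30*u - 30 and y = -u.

37/12

Set the curves equal: u**3 - 10*u**2 + 30*u - 30 = -u, so u**3 - 10*u**2 + 31*u - 30 = 0, which factors as (u - 5)*(u - 3)*(u - 2) = 0. The curves meet at u = 2, 3, 5.
On [2, 3], y = u**3 - 10*u**2 + 30*u - 30 is on top; that piece has area ∫[2,3] (u**3 - 10*u**2 + 31*u - 30) du = 5/12.
On [3, 5], y = -u is on top; that piece has area ∫[3,5] (-(u**3 - 10*u**2 + 31*u - 30)) du = 8/3.
Total enclosed area = 5/12 + 8/3 = 37/12.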